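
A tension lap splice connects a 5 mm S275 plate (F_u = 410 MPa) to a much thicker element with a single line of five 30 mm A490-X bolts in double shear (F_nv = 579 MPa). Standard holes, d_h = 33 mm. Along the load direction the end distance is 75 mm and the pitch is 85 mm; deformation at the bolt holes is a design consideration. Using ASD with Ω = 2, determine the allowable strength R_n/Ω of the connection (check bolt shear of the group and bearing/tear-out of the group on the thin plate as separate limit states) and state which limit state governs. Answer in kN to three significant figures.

Bolt shear: A_b = π·30²/4 = 706.9 mm²; R_n = 579 × 706.9 × 5 × 2 / 1000 = 4093 kN → 4093 / 2 = 2050 kN.
Bearing (1.2 l_c t F_u ≤ 2.4 d t F_u): upper limit = 2.4·30·5·410 / 1000 = 147.6 kN.
  Edge l_c = 75 − 33/2 = 58.5 → r_n = 143.9 kN; interior l_c = 85 − 33 = 52 → r_n = 127.9 kN.
  R_n,bearing = 1·143.9 + 4·127.9 = 655.6 kN → 655.6 / 2 = 328 kN.
Bearing governs: 328 kN.

328 kN (bearing governs)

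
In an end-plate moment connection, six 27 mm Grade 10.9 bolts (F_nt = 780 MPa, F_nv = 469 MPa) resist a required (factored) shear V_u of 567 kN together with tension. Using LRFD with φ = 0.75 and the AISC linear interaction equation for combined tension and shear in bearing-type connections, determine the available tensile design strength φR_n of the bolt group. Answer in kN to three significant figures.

1670 kN

A_b = π·27²/4 = 572.6 mm²; f_rv = 567 × 1000 / (6 × 572.6) = 165 MPa.
F'_nt = 1.3 F_nt − (F_nt / φF_nv) f_rv = 1.3·780 − (780/(0.75·469))·165 = 648 MPa, capped at F_nt → F'_nt = 648 MPa.
R_n = F'_nt · A_b · n = 648 × 572.6 × 6 / 1000 = 2226 kN.
Design strength φR_n = 0.75 × 2226 = 1670 kN.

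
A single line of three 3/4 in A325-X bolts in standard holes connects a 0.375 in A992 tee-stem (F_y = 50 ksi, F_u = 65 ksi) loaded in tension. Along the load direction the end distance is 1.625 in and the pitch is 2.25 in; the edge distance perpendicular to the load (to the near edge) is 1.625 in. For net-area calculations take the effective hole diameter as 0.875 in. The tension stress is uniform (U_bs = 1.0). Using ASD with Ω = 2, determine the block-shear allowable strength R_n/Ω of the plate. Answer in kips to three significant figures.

Shear plane L_v = 1.625 + 2·2.25 = 6.125 in; A_gv = 6.125 × 0.375 = 2.297 in².
A_nv = (6.125 − 2.5·0.875) × 0.375 = 1.477 in².
A_nt = (1.625 − 0.5·0.875) × 0.375 = 0.4453 in².
0.6 F_u A_nv = 57.59 kips; 0.6 F_y A_gv = 68.91 kips → shear rupture governs the shear term.
R_n = 57.59 + 1.0 × 65 × 0.4453 = 86.53 kips.
Allowable strength R_n/Ω = 86.53 / 2 = 43.3 kips.

43.3 kips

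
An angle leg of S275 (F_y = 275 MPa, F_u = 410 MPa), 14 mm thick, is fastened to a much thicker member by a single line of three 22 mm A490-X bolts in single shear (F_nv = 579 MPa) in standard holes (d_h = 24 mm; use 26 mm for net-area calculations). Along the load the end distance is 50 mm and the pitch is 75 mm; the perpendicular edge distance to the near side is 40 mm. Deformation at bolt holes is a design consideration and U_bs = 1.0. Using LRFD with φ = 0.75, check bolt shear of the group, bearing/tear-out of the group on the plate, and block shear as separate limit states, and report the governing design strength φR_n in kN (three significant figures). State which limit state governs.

Bolt shear: A_b = π·22²/4 = 380.1 mm²; R_n = 579 × 380.1 × 3 × 1 / 1000 = 660.3 kN → 0.75 × 660.3 = 495 kN.
Bearing: edge l_c = 38, r_n = 261.7 kN; interior l_c = 51, r_n = 303.1 kN; R_n = 261.7 + 2·303.1 = 867.9 kN → 651 kN.
Block shear: A_gv = 2800, A_nv = 1890, A_nt = 378 mm²; R_n = min(0.6F_uA_nv, 0.6F_yA_gv) + U_bs·F_u·A_nt = 617 kN → 463 kN.
Block shear governs: 463 kN.

463 kN (block shear governs)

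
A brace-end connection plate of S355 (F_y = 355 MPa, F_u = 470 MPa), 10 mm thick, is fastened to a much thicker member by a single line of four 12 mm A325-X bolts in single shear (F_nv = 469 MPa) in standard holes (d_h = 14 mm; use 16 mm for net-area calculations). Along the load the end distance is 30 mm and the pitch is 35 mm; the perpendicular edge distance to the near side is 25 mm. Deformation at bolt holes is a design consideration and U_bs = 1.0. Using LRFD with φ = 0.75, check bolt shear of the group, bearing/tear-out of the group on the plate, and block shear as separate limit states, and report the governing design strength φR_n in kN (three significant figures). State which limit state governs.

Bolt shear: A_b = π·12²/4 = 113.1 mm²; R_n = 469 × 113.1 × 4 × 1 / 1000 = 212.2 kN → 0.75 × 212.2 = 159 kN.
Bearing: edge l_c = 23, r_n = 129.7 kN; interior l_c = 21, r_n = 118.4 kN; R_n = 129.7 + 3·118.4 = 485 kN → 364 kN.
Block shear: A_gv = 1350, A_nv = 790, A_nt = 170 mm²; R_n = min(0.6F_uA_nv, 0.6F_yA_gv) + U_bs·F_u·A_nt = 302.7 kN → 227 kN.
Bolt shear governs: 159 kN.

159 kN (bolt shear governs)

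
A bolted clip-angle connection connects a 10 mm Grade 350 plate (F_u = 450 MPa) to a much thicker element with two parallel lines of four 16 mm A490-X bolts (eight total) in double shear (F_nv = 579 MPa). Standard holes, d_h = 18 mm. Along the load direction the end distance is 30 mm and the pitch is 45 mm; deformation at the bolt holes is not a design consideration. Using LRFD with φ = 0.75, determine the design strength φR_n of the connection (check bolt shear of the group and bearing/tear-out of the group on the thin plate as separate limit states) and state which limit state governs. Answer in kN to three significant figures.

Bolt shear: A_b = π·16²/4 = 201.1 mm²; R_n = 579 × 201.1 × 8 × 2 / 1000 = 1863 kN → 0.75 × 1863 = 1400 kN.
Bearing (1.5 l_c t F_u ≤ 3.0 d t F_u): upper limit = 3.0·16·10·450 / 1000 = 216 kN.
  Edge l_c = 30 − 18/2 = 21 → r_n = 141.8 kN; interior l_c = 45 − 18 = 27 → r_n = 182.2 kN.
  R_n,bearing = 2·141.8 + 6·182.2 = 1377 kN → 0.75 × 1377 = 1030 kN.
Bearing governs: 1030 kN.

1030 kN (bearing governs)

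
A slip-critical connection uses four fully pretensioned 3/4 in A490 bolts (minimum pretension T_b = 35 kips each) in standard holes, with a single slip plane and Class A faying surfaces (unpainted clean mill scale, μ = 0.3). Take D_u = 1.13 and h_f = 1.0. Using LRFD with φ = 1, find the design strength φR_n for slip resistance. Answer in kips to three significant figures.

R_n = μ · D_u · h_f · T_b · n_s · n_b = 0.3 × 1.13 × 1.0 × 35 × 1 × 4 = 47.46 kips.
Design strength φR_n = 1 × 47.46 = 47.5 kips.

47.5 kips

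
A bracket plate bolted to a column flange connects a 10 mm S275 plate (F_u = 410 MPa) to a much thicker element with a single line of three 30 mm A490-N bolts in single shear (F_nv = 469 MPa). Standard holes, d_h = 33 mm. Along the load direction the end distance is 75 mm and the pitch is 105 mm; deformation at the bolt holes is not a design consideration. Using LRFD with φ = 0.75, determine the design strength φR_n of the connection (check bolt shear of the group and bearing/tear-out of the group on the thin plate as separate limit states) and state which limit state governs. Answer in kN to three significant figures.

746 kN (bolt shear governs)

Bolt shear: A_b = π·30²/4 = 706.9 mm²; R_n = 469 × 706.9 × 3 × 1 / 1000 = 994.5 kN → 0.75 × 994.5 = 746 kN.
Bearing (1.5 l_c t F_u ≤ 3.0 d t F_u): upper limit = 3.0·30·10·410 / 1000 = 369 kN.
  Edge l_c = 75 − 33/2 = 58.5 → r_n = 359.8 kN; interior l_c = 105 − 33 = 72 → r_n = 369 kN.
  R_n,bearing = 1·359.8 + 2·369 = 1098 kN → 0.75 × 1098 = 823 kN.
Bolt shear governs: 746 kN.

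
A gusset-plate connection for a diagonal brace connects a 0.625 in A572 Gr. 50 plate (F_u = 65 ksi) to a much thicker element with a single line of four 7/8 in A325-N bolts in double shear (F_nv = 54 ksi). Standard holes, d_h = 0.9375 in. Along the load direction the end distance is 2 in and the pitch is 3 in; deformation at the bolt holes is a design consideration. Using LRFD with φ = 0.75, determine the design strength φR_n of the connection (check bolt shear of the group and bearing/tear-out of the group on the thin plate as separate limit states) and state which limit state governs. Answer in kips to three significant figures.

195 kips (bolt shear governs)

Bolt shear: A_b = π·0.875²/4 = 0.6013 in²; R_n = 54 × 0.6013 × 4 × 2 = 259.8 kips → 0.75 × 259.8 = 195 kips.
Bearing (1.2 l_c t F_u ≤ 2.4 d t F_u): upper limit = 2.4·0.875·0.625·65 = 85.31 kips.
  Edge l_c = 2 − 0.9375/2 = 1.531 → r_n = 74.65 kips; interior l_c = 3 − 0.9375 = 2.062 → r_n = 85.31 kips.
  R_n,bearing = 1·74.65 + 3·85.31 = 330.6 kips → 0.75 × 330.6 = 248 kips.
Bolt shear governs: 195 kips.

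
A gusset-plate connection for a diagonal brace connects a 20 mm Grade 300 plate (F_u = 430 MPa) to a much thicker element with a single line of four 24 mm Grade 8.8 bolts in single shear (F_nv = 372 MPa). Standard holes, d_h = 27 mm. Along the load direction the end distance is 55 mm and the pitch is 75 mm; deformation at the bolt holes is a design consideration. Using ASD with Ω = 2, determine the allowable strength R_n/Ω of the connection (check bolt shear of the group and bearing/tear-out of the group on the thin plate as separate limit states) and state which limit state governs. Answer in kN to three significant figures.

337 kN (bolt shear governs)

Bolt shear: A_b = π·24²/4 = 452.4 mm²; R_n = 372 × 452.4 × 4 × 1 / 1000 = 673.2 kN → 673.2 / 2 = 337 kN.
Bearing (1.2 l_c t F_u ≤ 2.4 d t F_u): upper limit = 2.4·24·20·430 / 1000 = 495.4 kN.
  Edge l_c = 55 − 27/2 = 41.5 → r_n = 428.3 kN; interior l_c = 75 − 27 = 48 → r_n = 495.4 kN.
  R_n,bearing = 1·428.3 + 3·495.4 = 1914 kN → 1914 / 2 = 957 kN.
Bolt shear governs: 337 kN.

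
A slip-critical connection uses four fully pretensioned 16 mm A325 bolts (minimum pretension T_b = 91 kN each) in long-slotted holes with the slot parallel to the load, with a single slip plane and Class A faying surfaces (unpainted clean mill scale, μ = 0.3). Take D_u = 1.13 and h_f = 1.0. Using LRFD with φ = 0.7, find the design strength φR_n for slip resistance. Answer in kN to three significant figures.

86.4 kN

R_n = μ · D_u · h_f · T_b · n_s · n_b = 0.3 × 1.13 × 1.0 × 91 × 1 × 4 = 123.4 kN.
Design strength φR_n = 0.7 × 123.4 = 86.4 kN.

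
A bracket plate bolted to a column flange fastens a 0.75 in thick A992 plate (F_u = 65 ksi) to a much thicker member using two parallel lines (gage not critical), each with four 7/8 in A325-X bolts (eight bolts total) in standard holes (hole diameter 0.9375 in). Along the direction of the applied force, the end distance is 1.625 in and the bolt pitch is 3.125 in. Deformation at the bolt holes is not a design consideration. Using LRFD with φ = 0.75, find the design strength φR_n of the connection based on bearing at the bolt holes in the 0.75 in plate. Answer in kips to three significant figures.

Per bolt r_n = 1.5 l_c t F_u ≤ 3.0 d t F_u; upper limit = 3.0 × 0.875 × 0.75 × 65 = 128 kips.
Edge bolt: l_c = 1.625 − 0.9375/2 = 1.156 in → 1.5 × 1.156 × 0.75 × 65 = 84.55 → r_n = 84.55 kips.
Interior bolts: l_c = 3.125 − 0.9375 = 2.188 in → 1.5 × 2.188 × 0.75 × 65 = 160 → r_n = 128 kips.
R_n = 2 × 84.55 + 6 × 128 = 936.9 kips.
Design strength φR_n = 0.75 × 936.9 = 703 kips.

703 kips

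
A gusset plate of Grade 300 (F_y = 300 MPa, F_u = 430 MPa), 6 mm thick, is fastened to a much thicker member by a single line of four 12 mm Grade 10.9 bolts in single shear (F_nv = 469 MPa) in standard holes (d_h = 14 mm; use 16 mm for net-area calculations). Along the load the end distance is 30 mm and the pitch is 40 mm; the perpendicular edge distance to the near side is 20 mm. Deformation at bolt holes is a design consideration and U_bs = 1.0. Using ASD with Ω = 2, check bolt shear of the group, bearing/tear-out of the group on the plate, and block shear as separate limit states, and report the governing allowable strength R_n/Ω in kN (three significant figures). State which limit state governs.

Bolt shear: A_b = π·12²/4 = 113.1 mm²; R_n = 469 × 113.1 × 4 × 1 / 1000 = 212.2 kN → 212.2 / 2 = 106 kN.
Bearing: edge l_c = 23, r_n = 71.21 kN; interior l_c = 26, r_n = 74.3 kN; R_n = 71.21 + 3·74.3 = 294.1 kN → 147 kN.
Block shear: A_gv = 900, A_nv = 564, A_nt = 72 mm²; R_n = min(0.6F_uA_nv, 0.6F_yA_gv) + U_bs·F_u·A_nt = 176.5 kN → 88.2 kN.
Block shear governs: 88.2 kN.

88.2 kN (block shear governs)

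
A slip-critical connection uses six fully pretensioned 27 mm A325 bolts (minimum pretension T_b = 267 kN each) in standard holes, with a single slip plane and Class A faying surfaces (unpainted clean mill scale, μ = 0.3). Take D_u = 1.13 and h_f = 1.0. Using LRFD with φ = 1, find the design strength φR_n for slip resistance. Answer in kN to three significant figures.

R_n = μ · D_u · h_f · T_b · n_s · n_b = 0.3 × 1.13 × 1.0 × 267 × 1 × 6 = 543.1 kN.
Design strength φR_n = 1 × 543.1 = 543 kN.

543 kN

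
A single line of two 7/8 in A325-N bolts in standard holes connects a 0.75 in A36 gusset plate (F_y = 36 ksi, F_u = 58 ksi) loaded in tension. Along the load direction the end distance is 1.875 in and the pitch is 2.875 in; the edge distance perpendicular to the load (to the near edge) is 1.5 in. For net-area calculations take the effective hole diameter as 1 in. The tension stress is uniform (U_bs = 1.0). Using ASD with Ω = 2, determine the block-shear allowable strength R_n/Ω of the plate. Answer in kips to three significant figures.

60.2 kips

Shear plane L_v = 1.875 + 1·2.875 = 4.75 in; A_gv = 4.75 × 0.75 = 3.562 in².
A_nv = (4.75 − 1.5·1) × 0.75 = 2.438 in².
A_nt = (1.5 − 0.5·1) × 0.75 = 0.75 in².
0.6 F_u A_nv = 84.82 kips; 0.6 F_y A_gv = 76.95 kips → shear yielding governs the shear term.
R_n = 76.95 + 1.0 × 58 × 0.75 = 120.4 kips.
Allowable strength R_n/Ω = 120.4 / 2 = 60.2 kips.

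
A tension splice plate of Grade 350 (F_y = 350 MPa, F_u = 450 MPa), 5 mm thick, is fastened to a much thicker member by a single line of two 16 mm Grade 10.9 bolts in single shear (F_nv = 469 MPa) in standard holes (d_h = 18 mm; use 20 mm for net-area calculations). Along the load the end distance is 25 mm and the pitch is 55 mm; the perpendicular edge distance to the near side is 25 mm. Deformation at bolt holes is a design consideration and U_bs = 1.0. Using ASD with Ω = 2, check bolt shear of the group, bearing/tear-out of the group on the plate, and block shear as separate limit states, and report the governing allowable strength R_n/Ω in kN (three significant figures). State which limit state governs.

50.6 kN (block shear governs)

Bolt shear: A_b = π·16²/4 = 201.1 mm²; R_n = 469 × 201.1 × 2 × 1 / 1000 = 188.6 kN → 188.6 / 2 = 94.3 kN.
Bearing: edge l_c = 16, r_n = 43.2 kN; interior l_c = 37, r_n = 86.4 kN; R_n = 43.2 + 1·86.4 = 129.6 kN → 64.8 kN.
Block shear: A_gv = 400, A_nv = 250, A_nt = 75 mm²; R_n = min(0.6F_uA_nv, 0.6F_yA_gv) + U_bs·F_u·A_nt = 101.2 kN → 50.6 kN.
Block shear governs: 50.6 kN.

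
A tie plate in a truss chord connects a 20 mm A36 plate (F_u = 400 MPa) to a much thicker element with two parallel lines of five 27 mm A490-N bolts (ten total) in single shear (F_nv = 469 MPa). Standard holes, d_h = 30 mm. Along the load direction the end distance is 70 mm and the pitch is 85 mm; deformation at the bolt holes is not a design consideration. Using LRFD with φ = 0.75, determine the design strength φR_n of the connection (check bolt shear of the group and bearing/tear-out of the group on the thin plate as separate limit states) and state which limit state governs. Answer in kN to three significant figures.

2010 kN (bolt shear governs)

Bolt shear: A_b = π·27²/4 = 572.6 mm²; R_n = 469 × 572.6 × 10 × 1 / 1000 = 2685 kN → 0.75 × 2685 = 2010 kN.
Bearing (1.5 l_c t F_u ≤ 3.0 d t F_u): upper limit = 3.0·27·20·400 / 1000 = 648 kN.
  Edge l_c = 70 − 30/2 = 55 → r_n = 648 kN; interior l_c = 85 − 30 = 55 → r_n = 648 kN.
  R_n,bearing = 2·648 + 8·648 = 6480 kN → 0.75 × 6480 = 4860 kN.
Bolt shear governs: 2010 kN.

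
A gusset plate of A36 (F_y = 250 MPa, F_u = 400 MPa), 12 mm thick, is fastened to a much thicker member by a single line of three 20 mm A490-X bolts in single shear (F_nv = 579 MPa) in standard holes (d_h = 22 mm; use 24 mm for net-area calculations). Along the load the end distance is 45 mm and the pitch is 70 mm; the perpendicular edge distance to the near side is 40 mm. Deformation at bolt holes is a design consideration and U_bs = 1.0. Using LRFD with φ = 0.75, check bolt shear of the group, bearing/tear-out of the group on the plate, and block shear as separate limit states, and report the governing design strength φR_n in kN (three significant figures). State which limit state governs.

351 kN (block shear governs)

Bolt shear: A_b = π·20²/4 = 314.2 mm²; R_n = 579 × 314.2 × 3 × 1 / 1000 = 545.7 kN → 0.75 × 545.7 = 409 kN.
Bearing: edge l_c = 34, r_n = 195.8 kN; interior l_c = 48, r_n = 230.4 kN; R_n = 195.8 + 2·230.4 = 656.6 kN → 492 kN.
Block shear: A_gv = 2220, A_nv = 1500, A_nt = 336 mm²; R_n = min(0.6F_uA_nv, 0.6F_yA_gv) + U_bs·F_u·A_nt = 467.4 kN → 351 kN.
Block shear governs: 351 kN.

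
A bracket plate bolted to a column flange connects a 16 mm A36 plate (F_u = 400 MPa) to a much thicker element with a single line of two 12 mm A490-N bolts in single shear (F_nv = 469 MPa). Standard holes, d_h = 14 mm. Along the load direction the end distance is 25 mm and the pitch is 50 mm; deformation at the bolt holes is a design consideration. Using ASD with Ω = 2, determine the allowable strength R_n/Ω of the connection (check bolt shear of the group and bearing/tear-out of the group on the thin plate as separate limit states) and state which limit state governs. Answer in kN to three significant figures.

53 kN (bolt shear governs)

Bolt shear: A_b = π·12²/4 = 113.1 mm²; R_n = 469 × 113.1 × 2 × 1 / 1000 = 106.1 kN → 106.1 / 2 = 53 kN.
Bearing (1.2 l_c t F_u ≤ 2.4 d t F_u): upper limit = 2.4·12·16·400 / 1000 = 184.3 kN.
  Edge l_c = 25 − 14/2 = 18 → r_n = 138.2 kN; interior l_c = 50 − 14 = 36 → r_n = 184.3 kN.
  R_n,bearing = 1·138.2 + 1·184.3 = 322.6 kN → 322.6 / 2 = 161 kN.
Bolt shear governs: 53 kN.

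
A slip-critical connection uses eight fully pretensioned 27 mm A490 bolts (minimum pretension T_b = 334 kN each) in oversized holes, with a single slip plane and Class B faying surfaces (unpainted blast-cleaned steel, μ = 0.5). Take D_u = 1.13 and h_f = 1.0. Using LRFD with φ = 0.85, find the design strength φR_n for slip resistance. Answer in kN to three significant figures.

R_n = μ · D_u · h_f · T_b · n_s · n_b = 0.5 × 1.13 × 1.0 × 334 × 1 × 8 = 1510 kN.
Design strength φR_n = 0.85 × 1510 = 1280 kN.

1280 kN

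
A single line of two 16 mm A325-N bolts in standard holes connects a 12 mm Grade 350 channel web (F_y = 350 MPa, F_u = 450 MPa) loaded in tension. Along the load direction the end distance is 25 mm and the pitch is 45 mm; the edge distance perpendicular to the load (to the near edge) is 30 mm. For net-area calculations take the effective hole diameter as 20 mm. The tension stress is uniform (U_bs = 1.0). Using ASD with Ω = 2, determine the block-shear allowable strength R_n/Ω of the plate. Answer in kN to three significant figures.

Shear plane L_v = 25 + 1·45 = 70 mm; A_gv = 70 × 12 = 840 mm².
A_nv = (70 − 1.5·20) × 12 = 480 mm².
A_nt = (30 − 0.5·20) × 12 = 240 mm².
0.6 F_u A_nv = 129.6 kN; 0.6 F_y A_gv = 176.4 kN → shear rupture governs the shear term.
R_n = 129.6 + 1.0 × 450 × 240 / 1000 = 237.6 kN.
Allowable strength R_n/Ω = 237.6 / 2 = 119 kN.

119 kN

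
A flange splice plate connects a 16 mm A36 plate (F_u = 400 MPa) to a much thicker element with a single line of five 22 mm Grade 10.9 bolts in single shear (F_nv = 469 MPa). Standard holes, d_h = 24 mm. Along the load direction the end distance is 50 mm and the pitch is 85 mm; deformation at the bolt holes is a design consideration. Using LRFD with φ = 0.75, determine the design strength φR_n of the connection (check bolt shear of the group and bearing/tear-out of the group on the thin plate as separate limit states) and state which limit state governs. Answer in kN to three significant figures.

Bolt shear: A_b = π·22²/4 = 380.1 mm²; R_n = 469 × 380.1 × 5 × 1 / 1000 = 891.4 kN → 0.75 × 891.4 = 669 kN.
Bearing (1.2 l_c t F_u ≤ 2.4 d t F_u): upper limit = 2.4·22·16·400 / 1000 = 337.9 kN.
  Edge l_c = 50 − 24/2 = 38 → r_n = 291.8 kN; interior l_c = 85 − 24 = 61 → r_n = 337.9 kN.
  R_n,bearing = 1·291.8 + 4·337.9 = 1644 kN → 0.75 × 1644 = 1230 kN.
Bolt shear governs: 669 kN.

669 kN (bolt shear governs)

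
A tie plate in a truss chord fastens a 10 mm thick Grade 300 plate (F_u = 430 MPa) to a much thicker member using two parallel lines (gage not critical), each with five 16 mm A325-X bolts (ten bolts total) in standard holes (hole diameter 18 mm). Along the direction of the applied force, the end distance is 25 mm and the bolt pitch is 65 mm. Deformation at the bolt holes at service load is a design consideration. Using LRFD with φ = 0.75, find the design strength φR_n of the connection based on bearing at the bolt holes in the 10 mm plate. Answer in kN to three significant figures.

1110 kN

Per bolt r_n = 1.2 l_c t F_u ≤ 2.4 d t F_u; upper limit = 2.4 × 16 × 10 × 430 / 1000 = 165.1 kN.
Edge bolt: l_c = 25 − 18/2 = 16 mm → 1.2 × 16 × 10 × 430 / 1000 = 82.56 → r_n = 82.56 kN.
Interior bolts: l_c = 65 − 18 = 47 mm → 1.2 × 47 × 10 × 430 / 1000 = 242.5 → r_n = 165.1 kN.
R_n = 2 × 82.56 + 8 × 165.1 = 1486 kN.
Design strength φR_n = 0.75 × 1486 = 1110 kN.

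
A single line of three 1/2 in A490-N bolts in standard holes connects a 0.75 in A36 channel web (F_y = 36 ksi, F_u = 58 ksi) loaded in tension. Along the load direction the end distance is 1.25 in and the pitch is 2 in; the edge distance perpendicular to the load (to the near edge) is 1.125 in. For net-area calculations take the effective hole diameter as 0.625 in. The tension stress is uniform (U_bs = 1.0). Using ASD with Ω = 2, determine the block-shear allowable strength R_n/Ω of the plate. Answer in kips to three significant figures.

60.2 kips

Shear plane L_v = 1.25 + 2·2 = 5.25 in; A_gv = 5.25 × 0.75 = 3.938 in².
A_nv = (5.25 − 2.5·0.625) × 0.75 = 2.766 in².
A_nt = (1.125 − 0.5·0.625) × 0.75 = 0.6094 in².
0.6 F_u A_nv = 96.24 kips; 0.6 F_y A_gv = 85.05 kips → shear yielding governs the shear term.
R_n = 85.05 + 1.0 × 58 × 0.6094 = 120.4 kips.
Allowable strength R_n/Ω = 120.4 / 2 = 60.2 kips.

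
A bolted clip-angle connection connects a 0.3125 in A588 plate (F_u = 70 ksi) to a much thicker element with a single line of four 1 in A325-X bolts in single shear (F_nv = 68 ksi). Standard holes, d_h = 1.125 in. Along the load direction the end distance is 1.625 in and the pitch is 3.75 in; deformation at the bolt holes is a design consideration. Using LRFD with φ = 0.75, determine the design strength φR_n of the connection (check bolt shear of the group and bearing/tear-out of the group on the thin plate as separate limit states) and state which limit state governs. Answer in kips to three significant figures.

Bolt shear: A_b = π·1²/4 = 0.7854 in²; R_n = 68 × 0.7854 × 4 × 1 = 213.6 kips → 0.75 × 213.6 = 160 kips.
Bearing (1.2 l_c t F_u ≤ 2.4 d t F_u): upper limit = 2.4·1·0.3125·70 = 52.5 kips.
  Edge l_c = 1.625 − 1.125/2 = 1.062 → r_n = 27.89 kips; interior l_c = 3.75 − 1.125 = 2.625 → r_n = 52.5 kips.
  R_n,bearing = 1·27.89 + 3·52.5 = 185.4 kips → 0.75 × 185.4 = 139 kips.
Bearing governs: 139 kips.

139 kips (bearing governs)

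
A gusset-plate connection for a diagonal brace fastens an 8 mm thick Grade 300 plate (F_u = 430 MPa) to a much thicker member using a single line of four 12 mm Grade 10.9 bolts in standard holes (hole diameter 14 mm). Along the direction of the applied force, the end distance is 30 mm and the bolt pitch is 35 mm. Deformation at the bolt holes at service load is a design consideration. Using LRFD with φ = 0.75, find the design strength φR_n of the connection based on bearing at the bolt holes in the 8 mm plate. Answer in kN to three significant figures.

266 kN

Per bolt r_n = 1.2 l_c t F_u ≤ 2.4 d t F_u; upper limit = 2.4 × 12 × 8 × 430 / 1000 = 99.07 kN.
Edge bolt: l_c = 30 − 14/2 = 23 mm → 1.2 × 23 × 8 × 430 / 1000 = 94.94 → r_n = 94.94 kN.
Interior bolts: l_c = 35 − 14 = 21 mm → 1.2 × 21 × 8 × 430 / 1000 = 86.69 → r_n = 86.69 kN.
R_n = 1 × 94.94 + 3 × 86.69 = 355 kN.
Design strength φR_n = 0.75 × 355 = 266 kN.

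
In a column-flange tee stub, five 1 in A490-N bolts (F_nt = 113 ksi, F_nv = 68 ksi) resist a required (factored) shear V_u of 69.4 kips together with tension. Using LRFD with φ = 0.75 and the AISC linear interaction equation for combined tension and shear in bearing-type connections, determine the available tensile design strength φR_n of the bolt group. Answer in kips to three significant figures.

A_b = π·1²/4 = 0.7854 in²; f_rv = 69.4 / (5 × 0.7854) = 17.67 ksi.
F'_nt = 1.3 F_nt − (F_nt / φF_nv) f_rv = 1.3·113 − (113/(0.75·68))·17.67 = 107.7 ksi, capped at F_nt → F'_nt = 107.7 ksi.
R_n = F'_nt · A_b · n = 107.7 × 0.7854 × 5 = 423.1 kips.
Design strength φR_n = 0.75 × 423.1 = 317 kips.

317 kips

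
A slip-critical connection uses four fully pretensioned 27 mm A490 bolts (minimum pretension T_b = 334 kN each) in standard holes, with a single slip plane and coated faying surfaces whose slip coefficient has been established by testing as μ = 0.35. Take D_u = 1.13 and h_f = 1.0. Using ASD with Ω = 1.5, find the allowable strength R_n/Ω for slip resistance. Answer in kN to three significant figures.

R_n = μ · D_u · h_f · T_b · n_s · n_b = 0.35 × 1.13 × 1.0 × 334 × 1 × 4 = 528.4 kN.
Allowable strength R_n/Ω = 528.4 / 1.5 = 352 kN.

352 kN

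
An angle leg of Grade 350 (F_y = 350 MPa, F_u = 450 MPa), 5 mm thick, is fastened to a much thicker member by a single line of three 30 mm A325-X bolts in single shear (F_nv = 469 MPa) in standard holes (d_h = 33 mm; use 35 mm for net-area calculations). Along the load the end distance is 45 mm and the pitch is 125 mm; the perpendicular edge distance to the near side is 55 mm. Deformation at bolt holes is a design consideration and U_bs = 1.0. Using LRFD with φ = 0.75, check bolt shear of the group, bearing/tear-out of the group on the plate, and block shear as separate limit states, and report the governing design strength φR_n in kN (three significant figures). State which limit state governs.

273 kN (block shear governs)

Bolt shear: A_b = π·30²/4 = 706.9 mm²; R_n = 469 × 706.9 × 3 × 1 / 1000 = 994.5 kN → 0.75 × 994.5 = 746 kN.
Bearing: edge l_c = 28.5, r_n = 76.95 kN; interior l_c = 92, r_n = 162 kN; R_n = 76.95 + 2·162 = 400.9 kN → 301 kN.
Block shear: A_gv = 1475, A_nv = 1038, A_nt = 187.5 mm²; R_n = min(0.6F_uA_nv, 0.6F_yA_gv) + U_bs·F_u·A_nt = 364.5 kN → 273 kN.
Block shear governs: 273 kN.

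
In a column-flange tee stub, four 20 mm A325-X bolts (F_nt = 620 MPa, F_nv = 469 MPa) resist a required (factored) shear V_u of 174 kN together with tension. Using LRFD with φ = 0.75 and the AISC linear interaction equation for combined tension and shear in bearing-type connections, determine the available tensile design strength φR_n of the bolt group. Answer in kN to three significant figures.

A_b = π·20²/4 = 314.2 mm²; f_rv = 174 × 1000 / (4 × 314.2) = 138.5 MPa.
F'_nt = 1.3 F_nt − (F_nt / φF_nv) f_rv = 1.3·620 − (620/(0.75·469))·138.5 = 561.9 MPa, capped at F_nt → F'_nt = 561.9 MPa.
R_n = F'_nt · A_b · n = 561.9 × 314.2 × 4 / 1000 = 706.2 kN.
Design strength φR_n = 0.75 × 706.2 = 530 kN.

530 kN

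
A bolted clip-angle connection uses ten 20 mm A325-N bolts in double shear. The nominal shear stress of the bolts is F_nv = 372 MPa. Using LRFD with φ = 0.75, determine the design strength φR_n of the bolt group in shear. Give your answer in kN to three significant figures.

1750 kN

A_b = π × 20² / 4 = 314.2 mm².
R_n = F_nv · A_b · n · n_s = 372 × 314.2 × 10 × 2 / 1000 = 2337 kN.
Design strength φR_n = 0.75 × 2337 = 1750 kN.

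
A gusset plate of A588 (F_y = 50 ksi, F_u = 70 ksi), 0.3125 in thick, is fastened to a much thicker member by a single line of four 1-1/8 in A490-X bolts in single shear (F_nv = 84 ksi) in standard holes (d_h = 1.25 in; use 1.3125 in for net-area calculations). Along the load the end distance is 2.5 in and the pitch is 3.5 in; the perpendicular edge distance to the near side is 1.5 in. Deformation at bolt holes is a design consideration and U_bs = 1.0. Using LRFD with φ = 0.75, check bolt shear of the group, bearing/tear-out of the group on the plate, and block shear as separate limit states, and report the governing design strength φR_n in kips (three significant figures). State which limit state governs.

96.6 kips (block shear governs)

Bolt shear: A_b = π·1.125²/4 = 0.994 in²; R_n = 84 × 0.994 × 4 × 1 = 334 kips → 0.75 × 334 = 250 kips.
Bearing: edge l_c = 1.875, r_n = 49.22 kips; interior l_c = 2.25, r_n = 59.06 kips; R_n = 49.22 + 3·59.06 = 226.4 kips → 170 kips.
Block shear: A_gv = 4.062, A_nv = 2.627, A_nt = 0.2637 in²; R_n = min(0.6F_uA_nv, 0.6F_yA_gv) + U_bs·F_u·A_nt = 128.8 kips → 96.6 kips.
Block shear governs: 96.6 kips.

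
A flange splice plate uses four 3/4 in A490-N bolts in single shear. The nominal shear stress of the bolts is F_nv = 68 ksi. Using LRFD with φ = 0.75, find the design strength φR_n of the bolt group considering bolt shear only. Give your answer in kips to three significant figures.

90.1 kips

A_b = π × 0.75² / 4 = 0.4418 in².
R_n = F_nv · A_b · n · n_s = 68 × 0.4418 × 4 × 1 = 120.2 kips.
Design strength φR_n = 0.75 × 120.2 = 90.1 kips.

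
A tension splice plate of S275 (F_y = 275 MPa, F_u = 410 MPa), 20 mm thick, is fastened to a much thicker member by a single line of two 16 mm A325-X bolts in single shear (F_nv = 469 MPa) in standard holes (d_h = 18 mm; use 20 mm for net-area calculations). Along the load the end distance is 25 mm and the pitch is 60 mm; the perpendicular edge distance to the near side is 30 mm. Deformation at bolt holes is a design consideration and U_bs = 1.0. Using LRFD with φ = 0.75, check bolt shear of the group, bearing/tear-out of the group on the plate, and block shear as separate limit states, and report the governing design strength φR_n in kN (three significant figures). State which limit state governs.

Bolt shear: A_b = π·16²/4 = 201.1 mm²; R_n = 469 × 201.1 × 2 × 1 / 1000 = 188.6 kN → 0.75 × 188.6 = 141 kN.
Bearing: edge l_c = 16, r_n = 157.4 kN; interior l_c = 42, r_n = 314.9 kN; R_n = 157.4 + 1·314.9 = 472.3 kN → 354 kN.
Block shear: A_gv = 1700, A_nv = 1100, A_nt = 400 mm²; R_n = min(0.6F_uA_nv, 0.6F_yA_gv) + U_bs·F_u·A_nt = 434.6 kN → 326 kN.
Bolt shear governs: 141 kN.

141 kN (bolt shear governs)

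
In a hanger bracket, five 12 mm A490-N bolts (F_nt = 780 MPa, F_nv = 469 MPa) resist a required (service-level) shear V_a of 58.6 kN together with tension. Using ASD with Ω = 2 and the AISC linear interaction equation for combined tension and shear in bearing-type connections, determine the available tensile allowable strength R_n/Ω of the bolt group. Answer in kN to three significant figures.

A_b = π·12²/4 = 113.1 mm²; f_rv = 58.6 × 1000 / (5 × 113.1) = 103.6 MPa.
F'_nt = 1.3 F_nt − (Ω F_nt / F_nv) f_rv = 1.3·780 − (2·780/469)·103.6 = 669.3 MPa, capped at F_nt → F'_nt = 669.3 MPa.
R_n = F'_nt · A_b · n = 669.3 × 113.1 × 5 / 1000 = 378.5 kN.
Allowable strength R_n/Ω = 378.5 / 2 = 189 kN.

189 kN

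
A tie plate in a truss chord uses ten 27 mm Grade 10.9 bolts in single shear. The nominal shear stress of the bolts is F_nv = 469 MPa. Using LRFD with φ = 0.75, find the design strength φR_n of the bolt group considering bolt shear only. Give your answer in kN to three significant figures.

2010 kN

A_b = π × 27² / 4 = 572.6 mm².
R_n = F_nv · A_b · n · n_s = 469 × 572.6 × 10 × 1 / 1000 = 2685 kN.
Design strength φR_n = 0.75 × 2685 = 2010 kN.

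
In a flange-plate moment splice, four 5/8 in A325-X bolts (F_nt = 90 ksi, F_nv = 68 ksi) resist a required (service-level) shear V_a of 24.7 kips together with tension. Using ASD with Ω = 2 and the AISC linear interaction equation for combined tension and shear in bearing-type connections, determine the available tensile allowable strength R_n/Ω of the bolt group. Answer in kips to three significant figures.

A_b = π·0.625²/4 = 0.3068 in²; f_rv = 24.7 / (4 × 0.3068) = 20.13 ksi.
F'_nt = 1.3 F_nt − (Ω F_nt / F_nv) f_rv = 1.3·90 − (2·90/68)·20.13 = 63.72 ksi, capped at F_nt → F'_nt = 63.72 ksi.
R_n = F'_nt · A_b · n = 63.72 × 0.3068 × 4 = 78.2 kips.
Allowable strength R_n/Ω = 78.2 / 2 = 39.1 kips.

39.1 kips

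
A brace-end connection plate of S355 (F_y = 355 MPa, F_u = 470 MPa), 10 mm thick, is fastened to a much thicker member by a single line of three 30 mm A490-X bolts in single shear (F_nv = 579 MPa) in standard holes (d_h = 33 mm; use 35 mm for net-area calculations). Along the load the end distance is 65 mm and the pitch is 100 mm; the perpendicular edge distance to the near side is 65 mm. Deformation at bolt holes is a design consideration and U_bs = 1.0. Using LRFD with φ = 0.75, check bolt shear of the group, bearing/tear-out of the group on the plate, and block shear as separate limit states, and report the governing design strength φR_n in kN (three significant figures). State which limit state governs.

Bolt shear: A_b = π·30²/4 = 706.9 mm²; R_n = 579 × 706.9 × 3 × 1 / 1000 = 1228 kN → 0.75 × 1228 = 921 kN.
Bearing: edge l_c = 48.5, r_n = 273.5 kN; interior l_c = 67, r_n = 338.4 kN; R_n = 273.5 + 2·338.4 = 950.3 kN → 713 kN.
Block shear: A_gv = 2650, A_nv = 1775, A_nt = 475 mm²; R_n = min(0.6F_uA_nv, 0.6F_yA_gv) + U_bs·F_u·A_nt = 723.8 kN → 543 kN.
Block shear governs: 543 kN.

543 kN (block shear governs)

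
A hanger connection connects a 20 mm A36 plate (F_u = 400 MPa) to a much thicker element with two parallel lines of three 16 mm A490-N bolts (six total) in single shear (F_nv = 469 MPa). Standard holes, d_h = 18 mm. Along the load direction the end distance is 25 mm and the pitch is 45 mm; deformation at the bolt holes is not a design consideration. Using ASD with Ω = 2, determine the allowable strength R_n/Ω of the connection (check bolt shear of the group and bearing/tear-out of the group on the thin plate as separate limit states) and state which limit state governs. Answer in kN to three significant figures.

Bolt shear: A_b = π·16²/4 = 201.1 mm²; R_n = 469 × 201.1 × 6 × 1 / 1000 = 565.8 kN → 565.8 / 2 = 283 kN.
Bearing (1.5 l_c t F_u ≤ 3.0 d t F_u): upper limit = 3.0·16·20·400 / 1000 = 384 kN.
  Edge l_c = 25 − 18/2 = 16 → r_n = 192 kN; interior l_c = 45 − 18 = 27 → r_n = 324 kN.
  R_n,bearing = 2·192 + 4·324 = 1680 kN → 1680 / 2 = 840 kN.
Bolt shear governs: 283 kN.

283 kN (bolt shear governs)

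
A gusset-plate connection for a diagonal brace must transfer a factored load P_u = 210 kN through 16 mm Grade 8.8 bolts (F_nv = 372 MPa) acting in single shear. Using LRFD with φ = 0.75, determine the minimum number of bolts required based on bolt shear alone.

A_b = π·16²/4 = 201.1 mm².
Per-bolt design strength φR_n = 0.75 × 372 × 201.1 × 1 / 1000 = 56.1 kN.
n ≥ 210 / 56.1 = 3.744 → use 4 bolts.

4 bolts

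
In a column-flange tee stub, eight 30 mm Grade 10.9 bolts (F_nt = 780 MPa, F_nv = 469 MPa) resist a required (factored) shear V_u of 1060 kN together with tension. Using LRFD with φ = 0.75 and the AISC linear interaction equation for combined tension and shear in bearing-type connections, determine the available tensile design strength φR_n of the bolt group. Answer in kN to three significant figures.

A_b = π·30²/4 = 706.9 mm²; f_rv = 1060 × 1000 / (8 × 706.9) = 187.4 MPa.
F'_nt = 1.3 F_nt − (F_nt / φF_nv) f_rv = 1.3·780 − (780/(0.75·469))·187.4 = 598.3 MPa, capped at F_nt → F'_nt = 598.3 MPa.
R_n = F'_nt · A_b · n = 598.3 × 706.9 × 8 / 1000 = 3384 kN.
Design strength φR_n = 0.75 × 3384 = 2540 kN.

2540 kN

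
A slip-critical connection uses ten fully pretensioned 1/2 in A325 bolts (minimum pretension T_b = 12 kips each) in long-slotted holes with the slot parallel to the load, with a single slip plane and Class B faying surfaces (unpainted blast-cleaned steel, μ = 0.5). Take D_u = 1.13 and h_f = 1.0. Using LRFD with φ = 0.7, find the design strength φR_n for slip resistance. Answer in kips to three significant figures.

47.5 kips

R_n = μ · D_u · h_f · T_b · n_s · n_b = 0.5 × 1.13 × 1.0 × 12 × 1 × 10 = 67.8 kips.
Design strength φR_n = 0.7 × 67.8 = 47.5 kips.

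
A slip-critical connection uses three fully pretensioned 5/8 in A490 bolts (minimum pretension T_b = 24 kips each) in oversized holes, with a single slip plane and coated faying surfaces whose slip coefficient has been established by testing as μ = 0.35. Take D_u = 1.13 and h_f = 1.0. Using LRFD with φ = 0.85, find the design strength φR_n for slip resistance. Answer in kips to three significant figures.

24.2 kips

R_n = μ · D_u · h_f · T_b · n_s · n_b = 0.35 × 1.13 × 1.0 × 24 × 1 × 3 = 28.48 kips.
Design strength φR_n = 0.85 × 28.48 = 24.2 kips.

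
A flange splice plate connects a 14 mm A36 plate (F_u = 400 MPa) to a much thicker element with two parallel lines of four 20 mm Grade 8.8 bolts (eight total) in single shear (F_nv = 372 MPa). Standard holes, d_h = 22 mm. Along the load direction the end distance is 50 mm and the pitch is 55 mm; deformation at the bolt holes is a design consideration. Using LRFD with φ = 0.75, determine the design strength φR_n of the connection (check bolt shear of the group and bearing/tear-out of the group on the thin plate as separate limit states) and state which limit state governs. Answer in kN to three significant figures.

Bolt shear: A_b = π·20²/4 = 314.2 mm²; R_n = 372 × 314.2 × 8 × 1 / 1000 = 934.9 kN → 0.75 × 934.9 = 701 kN.
Bearing (1.2 l_c t F_u ≤ 2.4 d t F_u): upper limit = 2.4·20·14·400 / 1000 = 268.8 kN.
  Edge l_c = 50 − 22/2 = 39 → r_n = 262.1 kN; interior l_c = 55 − 22 = 33 → r_n = 221.8 kN.
  R_n,bearing = 2·262.1 + 6·221.8 = 1855 kN → 0.75 × 1855 = 1390 kN.
Bolt shear governs: 701 kN.

701 kN (bolt shear governs)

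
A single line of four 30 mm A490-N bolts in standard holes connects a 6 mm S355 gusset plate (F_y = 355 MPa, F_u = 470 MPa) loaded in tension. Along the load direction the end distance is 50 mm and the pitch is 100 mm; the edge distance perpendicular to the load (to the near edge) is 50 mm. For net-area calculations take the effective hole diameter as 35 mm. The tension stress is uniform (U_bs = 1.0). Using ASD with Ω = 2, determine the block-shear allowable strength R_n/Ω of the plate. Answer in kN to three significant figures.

238 kN

Shear plane L_v = 50 + 3·100 = 350 mm; A_gv = 350 × 6 = 2100 mm².
A_nv = (350 − 3.5·35) × 6 = 1365 mm².
A_nt = (50 − 0.5·35) × 6 = 195 mm².
0.6 F_u A_nv = 384.9 kN; 0.6 F_y A_gv = 447.3 kN → shear rupture governs the shear term.
R_n = 384.9 + 1.0 × 470 × 195 / 1000 = 476.6 kN.
Allowable strength R_n/Ω = 476.6 / 2 = 238 kN.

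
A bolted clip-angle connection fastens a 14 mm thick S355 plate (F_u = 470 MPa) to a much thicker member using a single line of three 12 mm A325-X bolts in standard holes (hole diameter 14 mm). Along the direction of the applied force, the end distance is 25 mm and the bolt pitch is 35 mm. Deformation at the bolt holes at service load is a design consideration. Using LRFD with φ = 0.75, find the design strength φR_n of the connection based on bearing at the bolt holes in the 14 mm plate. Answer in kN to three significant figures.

Per bolt r_n = 1.2 l_c t F_u ≤ 2.4 d t F_u; upper limit = 2.4 × 12 × 14 × 470 / 1000 = 189.5 kN.
Edge bolt: l_c = 25 − 14/2 = 18 mm → 1.2 × 18 × 14 × 470 / 1000 = 142.1 → r_n = 142.1 kN.
Interior bolts: l_c = 35 − 14 = 21 mm → 1.2 × 21 × 14 × 470 / 1000 = 165.8 → r_n = 165.8 kN.
R_n = 1 × 142.1 + 2 × 165.8 = 473.8 kN.
Design strength φR_n = 0.75 × 473.8 = 355 kN.

355 kN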